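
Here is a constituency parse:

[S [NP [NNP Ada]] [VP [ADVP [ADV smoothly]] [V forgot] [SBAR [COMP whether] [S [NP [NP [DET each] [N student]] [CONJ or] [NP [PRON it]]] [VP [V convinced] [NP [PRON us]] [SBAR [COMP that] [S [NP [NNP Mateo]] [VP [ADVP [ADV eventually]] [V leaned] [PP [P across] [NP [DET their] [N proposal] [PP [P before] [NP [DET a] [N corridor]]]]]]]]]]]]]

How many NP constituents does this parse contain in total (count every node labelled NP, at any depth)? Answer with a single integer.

8

Listing each NP by its span: [NP Ada]; [NP each student or it]; [NP each student]; [NP it]; [NP us]; [NP Mateo] … — that makes 8.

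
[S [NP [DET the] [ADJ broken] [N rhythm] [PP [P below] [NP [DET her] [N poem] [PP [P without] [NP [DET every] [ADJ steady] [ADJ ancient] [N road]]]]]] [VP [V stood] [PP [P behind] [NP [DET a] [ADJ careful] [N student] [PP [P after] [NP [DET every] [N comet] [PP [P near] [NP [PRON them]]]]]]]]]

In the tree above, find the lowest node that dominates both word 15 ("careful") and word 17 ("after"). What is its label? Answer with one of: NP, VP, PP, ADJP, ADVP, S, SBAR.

NP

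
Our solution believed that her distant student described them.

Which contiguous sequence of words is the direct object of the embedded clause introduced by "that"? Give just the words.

them

"described" heads the VP of the embedded clause introduced by "that", and "them" is its direct object.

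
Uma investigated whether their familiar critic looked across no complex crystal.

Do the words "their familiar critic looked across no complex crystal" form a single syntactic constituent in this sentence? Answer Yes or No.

"their familiar critic looked across no complex crystal" is exactly the clause [S their familiar critic looked across no complex crystal], a complete constituent.

Yes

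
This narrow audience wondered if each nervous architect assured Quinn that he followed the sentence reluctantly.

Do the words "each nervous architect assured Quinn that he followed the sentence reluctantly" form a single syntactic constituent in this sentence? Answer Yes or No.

"each nervous architect assured Quinn that he followed the sentence reluctantly" is exactly the clause [S each nervous architect assured Quinn that he followed the sentence reluctantly], a complete constituent.

Yes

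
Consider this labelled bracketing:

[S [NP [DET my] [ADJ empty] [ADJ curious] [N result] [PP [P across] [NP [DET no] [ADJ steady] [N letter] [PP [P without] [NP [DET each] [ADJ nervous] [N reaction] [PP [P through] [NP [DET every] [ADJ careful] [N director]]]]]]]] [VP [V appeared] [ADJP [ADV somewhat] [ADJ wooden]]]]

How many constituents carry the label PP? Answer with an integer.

3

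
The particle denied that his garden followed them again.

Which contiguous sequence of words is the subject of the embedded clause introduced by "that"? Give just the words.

his garden

In the embedded clause introduced by "that" the verb is "followed"; the NP preceding it, "his garden", is the subject.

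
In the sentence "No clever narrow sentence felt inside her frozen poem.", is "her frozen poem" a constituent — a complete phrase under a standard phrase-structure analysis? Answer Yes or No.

Yes

"her frozen poem" is exactly the noun phrase [NP her frozen poem], a complete constituent.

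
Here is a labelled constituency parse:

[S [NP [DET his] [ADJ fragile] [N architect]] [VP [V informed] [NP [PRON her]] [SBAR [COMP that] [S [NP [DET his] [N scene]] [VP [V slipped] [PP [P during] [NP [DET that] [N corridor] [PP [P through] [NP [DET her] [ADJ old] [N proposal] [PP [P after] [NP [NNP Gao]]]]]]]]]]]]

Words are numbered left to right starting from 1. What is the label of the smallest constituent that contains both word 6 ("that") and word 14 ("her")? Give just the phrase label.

SBAR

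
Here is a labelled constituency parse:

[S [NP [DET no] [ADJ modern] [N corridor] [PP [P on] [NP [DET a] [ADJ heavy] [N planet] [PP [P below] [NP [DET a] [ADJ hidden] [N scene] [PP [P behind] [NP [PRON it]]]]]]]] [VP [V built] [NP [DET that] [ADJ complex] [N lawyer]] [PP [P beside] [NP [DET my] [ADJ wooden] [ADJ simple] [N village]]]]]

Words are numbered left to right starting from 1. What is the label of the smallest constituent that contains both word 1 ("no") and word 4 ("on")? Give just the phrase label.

Both words fall inside [NP no modern corridor on a heavy planet below a hidden scene behind it] (words 1–13), and no smaller constituent contains them both. Label: NP.

NP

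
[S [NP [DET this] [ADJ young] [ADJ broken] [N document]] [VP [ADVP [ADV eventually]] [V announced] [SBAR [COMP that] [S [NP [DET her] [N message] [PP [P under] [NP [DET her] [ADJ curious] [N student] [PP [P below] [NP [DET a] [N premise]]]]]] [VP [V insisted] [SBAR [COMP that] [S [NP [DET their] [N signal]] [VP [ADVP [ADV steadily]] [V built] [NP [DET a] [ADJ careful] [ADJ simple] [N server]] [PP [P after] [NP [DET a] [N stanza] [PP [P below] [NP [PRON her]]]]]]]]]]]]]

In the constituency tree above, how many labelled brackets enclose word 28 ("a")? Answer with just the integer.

11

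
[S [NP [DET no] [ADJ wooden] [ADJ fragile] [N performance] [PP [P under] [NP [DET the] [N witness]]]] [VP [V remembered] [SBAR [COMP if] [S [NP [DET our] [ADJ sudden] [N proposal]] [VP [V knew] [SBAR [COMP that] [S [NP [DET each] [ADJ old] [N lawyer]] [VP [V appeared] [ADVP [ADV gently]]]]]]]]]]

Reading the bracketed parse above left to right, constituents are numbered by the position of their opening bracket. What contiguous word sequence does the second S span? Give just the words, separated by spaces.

The S opening brackets appear, in order, over: "no wooden fragile performance under the witness remembered if our sudden proposal knew that each old lawyer appeared gently"; "our sudden proposal knew that each old lawyer appeared gently"; "each old lawyer appeared gently". The second one spans "our sudden proposal knew that each old lawyer appeared gently".

our sudden proposal knew that each old lawyer appeared gently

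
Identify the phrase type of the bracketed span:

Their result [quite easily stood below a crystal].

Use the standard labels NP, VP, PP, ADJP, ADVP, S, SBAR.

VP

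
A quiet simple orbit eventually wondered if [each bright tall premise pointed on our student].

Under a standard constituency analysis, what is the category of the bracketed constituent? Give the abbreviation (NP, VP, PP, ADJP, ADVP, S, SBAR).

S

The bracketed span "each bright tall premise pointed on our student" is headed by "pointed", making it a clause (S).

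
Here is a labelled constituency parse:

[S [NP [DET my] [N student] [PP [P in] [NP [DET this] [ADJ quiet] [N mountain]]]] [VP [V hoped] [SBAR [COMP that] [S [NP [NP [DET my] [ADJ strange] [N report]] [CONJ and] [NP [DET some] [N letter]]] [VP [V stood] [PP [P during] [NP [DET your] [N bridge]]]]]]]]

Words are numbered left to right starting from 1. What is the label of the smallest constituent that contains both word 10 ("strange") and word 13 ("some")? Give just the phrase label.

NP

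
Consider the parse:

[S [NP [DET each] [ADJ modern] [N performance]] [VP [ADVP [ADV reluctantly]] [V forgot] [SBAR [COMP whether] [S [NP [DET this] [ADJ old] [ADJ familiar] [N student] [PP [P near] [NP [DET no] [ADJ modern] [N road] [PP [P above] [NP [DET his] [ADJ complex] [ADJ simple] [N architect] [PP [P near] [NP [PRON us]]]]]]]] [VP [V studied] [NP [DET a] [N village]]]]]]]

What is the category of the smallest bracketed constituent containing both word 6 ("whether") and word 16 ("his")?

SBAR

Both words fall inside [SBAR whether this old familiar student near no modern road above his complex simple architect near us studied a village] (words 6–24), and no smaller constituent contains them both. Label: SBAR.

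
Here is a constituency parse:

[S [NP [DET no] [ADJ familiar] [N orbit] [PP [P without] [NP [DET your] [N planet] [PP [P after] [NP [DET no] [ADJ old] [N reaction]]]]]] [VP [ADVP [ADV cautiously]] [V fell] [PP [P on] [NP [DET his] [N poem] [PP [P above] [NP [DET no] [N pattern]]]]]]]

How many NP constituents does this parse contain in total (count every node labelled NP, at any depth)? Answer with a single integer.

Scanning left to right, an opening `[NP` appears at word positions 1, 5, 8, 14, 17 — 5 in total.

5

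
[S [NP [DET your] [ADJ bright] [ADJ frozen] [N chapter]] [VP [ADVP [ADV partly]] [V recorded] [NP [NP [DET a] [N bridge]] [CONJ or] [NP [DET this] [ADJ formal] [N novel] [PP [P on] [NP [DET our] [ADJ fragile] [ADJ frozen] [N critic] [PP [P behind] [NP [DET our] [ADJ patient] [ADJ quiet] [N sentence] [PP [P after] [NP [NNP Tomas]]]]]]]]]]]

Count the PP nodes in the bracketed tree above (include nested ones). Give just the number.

3

Listing each PP by its span: [PP on our fragile frozen critic behind our patient quiet sentence after Tomas]; [PP behind our patient quiet sentence after Tomas]; [PP after Tomas] — that makes 3.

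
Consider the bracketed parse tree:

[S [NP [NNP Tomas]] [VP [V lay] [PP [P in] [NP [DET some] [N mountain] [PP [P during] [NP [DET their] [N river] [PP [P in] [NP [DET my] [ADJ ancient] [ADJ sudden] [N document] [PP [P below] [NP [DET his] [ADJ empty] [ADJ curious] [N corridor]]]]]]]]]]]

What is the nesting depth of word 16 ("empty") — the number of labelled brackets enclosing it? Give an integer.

11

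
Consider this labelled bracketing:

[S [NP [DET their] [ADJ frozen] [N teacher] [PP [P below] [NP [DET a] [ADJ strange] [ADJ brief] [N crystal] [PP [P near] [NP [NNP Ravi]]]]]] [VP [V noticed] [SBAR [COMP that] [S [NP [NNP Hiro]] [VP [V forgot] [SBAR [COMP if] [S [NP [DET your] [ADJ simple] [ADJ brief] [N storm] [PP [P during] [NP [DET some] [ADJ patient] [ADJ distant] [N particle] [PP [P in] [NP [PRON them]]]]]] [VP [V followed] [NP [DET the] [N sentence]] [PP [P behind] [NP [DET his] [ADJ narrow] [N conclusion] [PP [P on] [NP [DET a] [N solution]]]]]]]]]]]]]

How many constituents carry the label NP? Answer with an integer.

10

The NP constituents are: [NP their frozen teacher below a strange brief crystal near Ravi]; [NP a strange brief crystal near Ravi]; [NP Ravi]; [NP Hiro]; [NP your simple brief storm during some patient distant particle in them]; [NP some patient distant particle in them] …. Total: 10.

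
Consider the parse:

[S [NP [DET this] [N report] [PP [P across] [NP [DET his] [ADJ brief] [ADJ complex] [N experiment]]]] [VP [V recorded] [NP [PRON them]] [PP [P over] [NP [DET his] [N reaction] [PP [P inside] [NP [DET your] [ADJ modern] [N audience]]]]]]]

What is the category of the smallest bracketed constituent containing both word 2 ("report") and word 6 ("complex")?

NP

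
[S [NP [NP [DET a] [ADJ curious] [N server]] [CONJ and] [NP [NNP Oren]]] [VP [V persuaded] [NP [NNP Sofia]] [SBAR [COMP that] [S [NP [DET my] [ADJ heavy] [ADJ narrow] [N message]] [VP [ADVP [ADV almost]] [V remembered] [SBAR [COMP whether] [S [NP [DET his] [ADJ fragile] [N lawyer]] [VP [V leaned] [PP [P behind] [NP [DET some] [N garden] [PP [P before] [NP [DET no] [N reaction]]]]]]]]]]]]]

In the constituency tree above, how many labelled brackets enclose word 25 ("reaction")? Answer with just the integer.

13

The word sits inside N, which is inside NP, inside PP, inside NP, inside PP, inside VP, inside S, inside SBAR, inside VP, inside S, inside SBAR, inside VP, inside S — 13 brackets in all.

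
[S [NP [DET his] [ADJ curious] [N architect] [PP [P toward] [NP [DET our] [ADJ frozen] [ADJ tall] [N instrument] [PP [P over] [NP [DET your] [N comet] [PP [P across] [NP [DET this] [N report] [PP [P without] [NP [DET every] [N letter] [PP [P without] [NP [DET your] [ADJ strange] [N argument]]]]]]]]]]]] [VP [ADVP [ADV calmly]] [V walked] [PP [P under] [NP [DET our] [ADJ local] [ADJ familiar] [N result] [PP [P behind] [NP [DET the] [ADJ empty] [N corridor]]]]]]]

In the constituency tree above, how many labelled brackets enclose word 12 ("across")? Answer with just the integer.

8

Counting open brackets not yet closed at "across": [S [NP [PP [NP [PP [NP [PP [P = 8.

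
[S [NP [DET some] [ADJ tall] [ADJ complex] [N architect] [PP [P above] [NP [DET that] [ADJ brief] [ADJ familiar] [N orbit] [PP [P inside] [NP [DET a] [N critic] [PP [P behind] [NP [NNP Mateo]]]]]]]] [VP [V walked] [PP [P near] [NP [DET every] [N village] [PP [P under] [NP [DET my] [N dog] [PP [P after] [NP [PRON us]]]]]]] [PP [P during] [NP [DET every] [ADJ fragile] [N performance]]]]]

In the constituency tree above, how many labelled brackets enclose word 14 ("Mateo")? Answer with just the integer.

9

Path from the root down to the word: S → NP → PP → NP → PP → NP → PP → NP → NNP. That is 9 enclosing brackets.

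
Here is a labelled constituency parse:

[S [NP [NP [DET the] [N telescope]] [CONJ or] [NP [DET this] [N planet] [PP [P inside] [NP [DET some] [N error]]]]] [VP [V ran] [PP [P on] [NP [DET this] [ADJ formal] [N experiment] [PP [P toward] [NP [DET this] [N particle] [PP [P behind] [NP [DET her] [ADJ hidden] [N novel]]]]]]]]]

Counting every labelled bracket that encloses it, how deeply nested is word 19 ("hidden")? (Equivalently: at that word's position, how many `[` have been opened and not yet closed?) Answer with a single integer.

9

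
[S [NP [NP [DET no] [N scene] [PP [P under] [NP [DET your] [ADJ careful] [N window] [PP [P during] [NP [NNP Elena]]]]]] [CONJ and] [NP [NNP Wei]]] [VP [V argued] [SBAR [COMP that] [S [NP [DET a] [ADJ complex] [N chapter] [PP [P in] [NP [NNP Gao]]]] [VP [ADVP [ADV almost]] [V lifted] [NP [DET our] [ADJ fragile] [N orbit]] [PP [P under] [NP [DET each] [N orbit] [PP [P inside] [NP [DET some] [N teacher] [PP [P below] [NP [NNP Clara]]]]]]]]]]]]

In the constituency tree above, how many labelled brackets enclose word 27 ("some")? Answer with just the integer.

Counting open brackets not yet closed at "some": [S [VP [SBAR [S [VP [PP [NP [PP [NP [DET = 10.

10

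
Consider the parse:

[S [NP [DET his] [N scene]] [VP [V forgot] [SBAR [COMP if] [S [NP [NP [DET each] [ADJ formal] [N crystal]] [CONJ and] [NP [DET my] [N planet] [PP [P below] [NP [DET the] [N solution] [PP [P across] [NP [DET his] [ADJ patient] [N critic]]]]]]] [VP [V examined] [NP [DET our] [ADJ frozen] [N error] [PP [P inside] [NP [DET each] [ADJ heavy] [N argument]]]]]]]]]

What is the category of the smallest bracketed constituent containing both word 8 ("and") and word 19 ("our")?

S

Word 8 lies under S → VP → SBAR → S → NP → CONJ; word 19 lies under S → VP → SBAR → S → VP → NP → DET. The lowest shared node is the S.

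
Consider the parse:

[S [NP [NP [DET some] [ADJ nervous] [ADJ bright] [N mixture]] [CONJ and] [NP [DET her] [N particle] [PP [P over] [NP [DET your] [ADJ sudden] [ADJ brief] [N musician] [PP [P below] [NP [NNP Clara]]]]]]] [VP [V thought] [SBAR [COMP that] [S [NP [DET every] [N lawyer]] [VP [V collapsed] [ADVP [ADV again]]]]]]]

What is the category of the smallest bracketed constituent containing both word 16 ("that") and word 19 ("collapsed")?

Word 16 lies under S → VP → SBAR → COMP; word 19 lies under S → VP → SBAR → S → VP → V. The lowest shared node is the SBAR.

SBAR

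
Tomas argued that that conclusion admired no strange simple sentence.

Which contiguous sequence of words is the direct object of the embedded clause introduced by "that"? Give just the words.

Within the embedded clause introduced by "that", the direct object of "admired" is "no strange simple sentence".

no strange simple sentence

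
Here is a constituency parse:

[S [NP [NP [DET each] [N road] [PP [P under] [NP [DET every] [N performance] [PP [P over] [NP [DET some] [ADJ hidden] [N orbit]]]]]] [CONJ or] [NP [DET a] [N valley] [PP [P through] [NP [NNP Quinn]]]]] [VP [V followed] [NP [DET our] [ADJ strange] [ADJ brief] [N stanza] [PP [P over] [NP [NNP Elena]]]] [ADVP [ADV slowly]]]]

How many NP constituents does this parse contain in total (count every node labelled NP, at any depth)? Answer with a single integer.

8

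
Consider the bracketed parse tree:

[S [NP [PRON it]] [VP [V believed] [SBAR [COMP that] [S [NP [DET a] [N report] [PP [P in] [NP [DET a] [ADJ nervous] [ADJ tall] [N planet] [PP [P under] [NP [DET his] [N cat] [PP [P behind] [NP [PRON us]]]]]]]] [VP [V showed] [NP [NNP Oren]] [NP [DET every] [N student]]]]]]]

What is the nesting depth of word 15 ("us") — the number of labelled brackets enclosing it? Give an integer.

The word sits inside PRON, which is inside NP, inside PP, inside NP, inside PP, inside NP, inside PP, inside NP, inside S, inside SBAR, inside VP, inside S — 12 brackets in all.

12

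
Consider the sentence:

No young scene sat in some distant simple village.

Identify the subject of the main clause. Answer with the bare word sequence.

no young scene

"no young scene" is the NP that combines with the VP headed by "sat" to form the main clause — the subject.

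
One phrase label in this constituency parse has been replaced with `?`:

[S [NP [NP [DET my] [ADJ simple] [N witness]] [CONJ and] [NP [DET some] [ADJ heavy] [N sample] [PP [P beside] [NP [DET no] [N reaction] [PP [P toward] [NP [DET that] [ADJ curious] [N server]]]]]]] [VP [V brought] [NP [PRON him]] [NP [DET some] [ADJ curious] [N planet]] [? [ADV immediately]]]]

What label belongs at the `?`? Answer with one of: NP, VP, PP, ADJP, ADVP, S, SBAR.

ADVP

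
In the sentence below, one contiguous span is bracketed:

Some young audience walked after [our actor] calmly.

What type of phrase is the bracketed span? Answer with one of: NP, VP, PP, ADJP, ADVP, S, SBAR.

NP

The bracketed span "our actor" is headed by "actor", making it a noun phrase (NP).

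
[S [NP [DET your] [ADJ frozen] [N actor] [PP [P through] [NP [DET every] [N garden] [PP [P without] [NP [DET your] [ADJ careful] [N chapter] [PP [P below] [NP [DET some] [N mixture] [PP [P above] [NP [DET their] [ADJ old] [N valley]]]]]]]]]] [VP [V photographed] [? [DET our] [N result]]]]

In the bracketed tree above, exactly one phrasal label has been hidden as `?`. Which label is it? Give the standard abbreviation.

NP

A constituent whose immediate children are DET 'our', N 'result' is a noun phrase: NP.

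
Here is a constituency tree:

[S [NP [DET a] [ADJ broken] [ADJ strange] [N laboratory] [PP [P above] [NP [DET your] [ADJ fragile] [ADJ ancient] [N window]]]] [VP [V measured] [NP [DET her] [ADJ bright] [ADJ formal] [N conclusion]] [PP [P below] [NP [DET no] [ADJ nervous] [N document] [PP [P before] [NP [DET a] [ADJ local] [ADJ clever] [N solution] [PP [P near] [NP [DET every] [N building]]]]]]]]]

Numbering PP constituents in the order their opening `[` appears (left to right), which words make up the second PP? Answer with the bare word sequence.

below no nervous document before a local clever solution near every building

Opening `[PP` markers occur at word positions 5, 15, 19, 24; the second of these opens the constituent [PP below no nervous document before a local clever solution near every building].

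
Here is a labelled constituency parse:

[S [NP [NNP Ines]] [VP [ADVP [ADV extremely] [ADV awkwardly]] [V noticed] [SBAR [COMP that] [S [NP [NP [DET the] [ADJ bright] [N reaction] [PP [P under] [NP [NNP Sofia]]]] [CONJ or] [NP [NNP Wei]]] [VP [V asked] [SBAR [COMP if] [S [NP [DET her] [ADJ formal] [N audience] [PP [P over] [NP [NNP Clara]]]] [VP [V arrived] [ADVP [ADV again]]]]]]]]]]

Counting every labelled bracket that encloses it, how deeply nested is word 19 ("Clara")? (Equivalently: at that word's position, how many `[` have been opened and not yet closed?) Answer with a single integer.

11

The word sits inside NNP, which is inside NP, inside PP, inside NP, inside S, inside SBAR, inside VP, inside S, inside SBAR, inside VP, inside S — 11 brackets in all.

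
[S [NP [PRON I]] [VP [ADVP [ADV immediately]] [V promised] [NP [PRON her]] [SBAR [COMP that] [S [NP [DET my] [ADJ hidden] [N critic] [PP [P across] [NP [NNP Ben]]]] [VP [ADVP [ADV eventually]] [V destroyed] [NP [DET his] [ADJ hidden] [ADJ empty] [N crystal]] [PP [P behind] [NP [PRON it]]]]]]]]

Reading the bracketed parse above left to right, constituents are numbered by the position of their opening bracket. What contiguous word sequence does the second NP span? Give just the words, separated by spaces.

her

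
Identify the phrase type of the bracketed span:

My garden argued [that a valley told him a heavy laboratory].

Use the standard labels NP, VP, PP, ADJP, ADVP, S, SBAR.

SBAR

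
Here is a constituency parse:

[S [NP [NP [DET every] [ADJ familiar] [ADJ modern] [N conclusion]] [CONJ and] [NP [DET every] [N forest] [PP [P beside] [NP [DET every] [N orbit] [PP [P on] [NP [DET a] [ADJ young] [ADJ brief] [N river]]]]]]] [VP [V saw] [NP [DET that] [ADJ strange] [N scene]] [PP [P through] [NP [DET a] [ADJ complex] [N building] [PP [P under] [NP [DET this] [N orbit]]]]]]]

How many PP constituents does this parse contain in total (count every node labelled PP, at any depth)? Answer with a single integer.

Listing each PP by its span: [PP beside every orbit on a young brief river]; [PP on a young brief river]; [PP through a complex building under this orbit]; [PP under this orbit] — that makes 4.

4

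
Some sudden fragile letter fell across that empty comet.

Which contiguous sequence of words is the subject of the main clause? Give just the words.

In the main clause the verb is "fell"; the NP preceding it, "some sudden fragile letter", is the subject.

some sudden fragile letter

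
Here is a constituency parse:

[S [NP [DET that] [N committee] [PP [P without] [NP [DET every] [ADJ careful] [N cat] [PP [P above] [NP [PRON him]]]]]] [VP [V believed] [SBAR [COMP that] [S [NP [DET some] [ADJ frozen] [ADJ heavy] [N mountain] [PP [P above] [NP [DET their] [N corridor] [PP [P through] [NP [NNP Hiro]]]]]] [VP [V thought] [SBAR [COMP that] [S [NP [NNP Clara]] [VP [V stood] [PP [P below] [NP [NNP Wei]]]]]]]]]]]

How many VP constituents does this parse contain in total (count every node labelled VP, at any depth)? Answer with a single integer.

3

Scanning left to right, an opening `[VP` appears at word positions 9, 20, 23 — 3 in total.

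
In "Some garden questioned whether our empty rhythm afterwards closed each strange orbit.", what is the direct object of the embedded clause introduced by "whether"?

The verb of the embedded clause introduced by "whether" is "closed"; its direct object is the NP "each strange orbit".

each strange orbit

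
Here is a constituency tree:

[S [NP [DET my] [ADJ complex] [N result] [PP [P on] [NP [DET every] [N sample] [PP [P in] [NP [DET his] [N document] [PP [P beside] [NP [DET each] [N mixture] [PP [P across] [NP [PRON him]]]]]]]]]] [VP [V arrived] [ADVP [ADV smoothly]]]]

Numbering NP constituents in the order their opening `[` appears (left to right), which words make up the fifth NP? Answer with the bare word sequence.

him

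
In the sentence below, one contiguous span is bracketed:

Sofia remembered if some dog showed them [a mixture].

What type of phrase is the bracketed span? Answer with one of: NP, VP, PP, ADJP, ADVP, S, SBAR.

NP

The bracketed span "a mixture" is headed by "mixture", making it a noun phrase (NP).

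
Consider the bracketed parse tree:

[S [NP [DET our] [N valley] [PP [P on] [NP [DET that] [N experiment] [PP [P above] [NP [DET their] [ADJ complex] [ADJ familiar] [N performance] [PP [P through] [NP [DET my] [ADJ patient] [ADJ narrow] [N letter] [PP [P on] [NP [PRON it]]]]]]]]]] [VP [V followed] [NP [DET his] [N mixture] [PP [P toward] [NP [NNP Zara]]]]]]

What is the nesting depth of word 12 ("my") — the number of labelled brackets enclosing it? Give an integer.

9

The word sits inside DET, which is inside NP, inside PP, inside NP, inside PP, inside NP, inside PP, inside NP, inside S — 9 brackets in all.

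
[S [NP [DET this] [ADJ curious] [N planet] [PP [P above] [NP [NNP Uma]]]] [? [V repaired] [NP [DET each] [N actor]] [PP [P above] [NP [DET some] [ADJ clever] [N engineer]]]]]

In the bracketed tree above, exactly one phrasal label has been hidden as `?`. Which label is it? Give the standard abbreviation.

VP

Looking at what the `?` directly dominates — V 'repaired', NP, PP — this is a verb phrase (VP).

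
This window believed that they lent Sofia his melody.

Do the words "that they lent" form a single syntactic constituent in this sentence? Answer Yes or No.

The smallest constituent containing the whole sequence is the subordinate clause [SBAR that they lent Sofia his melody], but the sequence is only part of it — it straddles the boundary between complementizer "that" and clause "they lent Sofia his melody".

No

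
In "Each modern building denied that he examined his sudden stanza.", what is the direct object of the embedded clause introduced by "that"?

The verb of the embedded clause introduced by "that" is "examined"; its direct object is the NP "his sudden stanza".

his sudden stanza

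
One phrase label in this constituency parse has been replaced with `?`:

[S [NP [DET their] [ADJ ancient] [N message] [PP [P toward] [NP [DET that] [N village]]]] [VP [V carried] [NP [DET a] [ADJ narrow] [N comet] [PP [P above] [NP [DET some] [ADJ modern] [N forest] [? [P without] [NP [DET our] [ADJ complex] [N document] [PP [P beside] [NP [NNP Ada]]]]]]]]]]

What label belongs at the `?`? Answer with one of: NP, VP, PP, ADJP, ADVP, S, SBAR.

PP

A constituent whose immediate children are P 'without', NP is a prepositional phrase: PP.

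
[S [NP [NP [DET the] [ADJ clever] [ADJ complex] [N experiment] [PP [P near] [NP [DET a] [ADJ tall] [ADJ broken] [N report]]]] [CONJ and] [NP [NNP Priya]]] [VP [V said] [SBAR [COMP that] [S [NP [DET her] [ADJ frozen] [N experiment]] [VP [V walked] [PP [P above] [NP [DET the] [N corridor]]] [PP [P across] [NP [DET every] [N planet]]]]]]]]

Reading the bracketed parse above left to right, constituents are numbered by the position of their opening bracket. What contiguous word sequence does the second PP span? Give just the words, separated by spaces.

above the corridor

In left-to-right order the PP constituents are "near a tall broken report"; "above the corridor"; "across every planet". Number 2 is "above the corridor".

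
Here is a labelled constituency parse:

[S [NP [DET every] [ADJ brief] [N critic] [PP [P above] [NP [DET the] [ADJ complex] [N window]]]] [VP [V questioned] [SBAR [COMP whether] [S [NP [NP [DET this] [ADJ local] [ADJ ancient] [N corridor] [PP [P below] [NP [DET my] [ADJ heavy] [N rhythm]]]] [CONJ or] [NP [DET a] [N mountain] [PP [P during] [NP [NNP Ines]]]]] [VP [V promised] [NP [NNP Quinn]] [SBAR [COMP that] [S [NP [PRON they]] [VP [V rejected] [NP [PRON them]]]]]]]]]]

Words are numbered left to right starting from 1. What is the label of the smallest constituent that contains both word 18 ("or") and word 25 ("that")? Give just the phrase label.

S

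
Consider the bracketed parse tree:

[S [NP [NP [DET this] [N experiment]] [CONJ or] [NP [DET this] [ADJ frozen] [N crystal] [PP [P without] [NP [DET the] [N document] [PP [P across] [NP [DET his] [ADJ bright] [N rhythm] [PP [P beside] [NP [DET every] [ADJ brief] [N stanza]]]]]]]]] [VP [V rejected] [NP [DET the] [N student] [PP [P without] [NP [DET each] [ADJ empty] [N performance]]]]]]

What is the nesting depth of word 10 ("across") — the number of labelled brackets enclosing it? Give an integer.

7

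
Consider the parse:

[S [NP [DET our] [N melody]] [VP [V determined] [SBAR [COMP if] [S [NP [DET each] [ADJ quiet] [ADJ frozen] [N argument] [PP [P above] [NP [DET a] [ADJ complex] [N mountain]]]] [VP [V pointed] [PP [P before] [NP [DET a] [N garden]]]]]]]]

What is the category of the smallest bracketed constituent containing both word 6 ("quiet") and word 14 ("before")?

S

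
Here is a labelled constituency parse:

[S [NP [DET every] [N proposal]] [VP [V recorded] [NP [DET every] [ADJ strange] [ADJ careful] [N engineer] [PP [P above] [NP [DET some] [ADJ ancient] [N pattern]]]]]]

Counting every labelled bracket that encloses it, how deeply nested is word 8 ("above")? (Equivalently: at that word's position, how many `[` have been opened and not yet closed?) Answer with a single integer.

5

The word sits inside P, which is inside PP, inside NP, inside VP, inside S — 5 brackets in all.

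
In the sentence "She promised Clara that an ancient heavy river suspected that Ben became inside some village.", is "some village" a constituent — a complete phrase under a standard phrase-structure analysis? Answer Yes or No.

These words form the whole noun phrase headed by "village", so yes — one constituent.

Yes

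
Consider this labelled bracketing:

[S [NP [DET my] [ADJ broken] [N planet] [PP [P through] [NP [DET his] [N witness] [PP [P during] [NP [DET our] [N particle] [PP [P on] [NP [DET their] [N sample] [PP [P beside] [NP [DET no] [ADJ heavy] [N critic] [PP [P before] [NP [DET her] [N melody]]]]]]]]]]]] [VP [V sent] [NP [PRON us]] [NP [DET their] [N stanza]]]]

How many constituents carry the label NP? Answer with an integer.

8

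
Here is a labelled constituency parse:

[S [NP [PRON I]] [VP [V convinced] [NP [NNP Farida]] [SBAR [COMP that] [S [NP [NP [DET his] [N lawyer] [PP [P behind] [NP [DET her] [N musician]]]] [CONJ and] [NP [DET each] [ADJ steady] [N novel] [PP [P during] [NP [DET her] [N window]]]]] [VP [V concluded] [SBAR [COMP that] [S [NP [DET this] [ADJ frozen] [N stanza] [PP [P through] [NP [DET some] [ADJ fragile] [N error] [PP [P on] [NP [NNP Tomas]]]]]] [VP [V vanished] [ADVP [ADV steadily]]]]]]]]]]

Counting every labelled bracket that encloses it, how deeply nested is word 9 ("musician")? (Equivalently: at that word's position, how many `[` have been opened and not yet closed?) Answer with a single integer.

9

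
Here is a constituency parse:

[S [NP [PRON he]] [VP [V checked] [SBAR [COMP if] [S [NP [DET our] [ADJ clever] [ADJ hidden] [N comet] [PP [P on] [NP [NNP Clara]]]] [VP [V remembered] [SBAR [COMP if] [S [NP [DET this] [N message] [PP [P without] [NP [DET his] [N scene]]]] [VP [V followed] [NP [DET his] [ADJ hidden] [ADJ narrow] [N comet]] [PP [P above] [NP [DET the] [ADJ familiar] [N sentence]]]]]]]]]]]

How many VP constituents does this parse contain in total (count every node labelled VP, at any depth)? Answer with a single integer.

3

Listing each VP by its span: [VP checked if our clever hidden comet on Clara remembered if this message without his scene followed his hidden narrow comet above the familiar sentence]; [VP remembered if this message without his scene followed his hidden narrow comet above the familiar sentence]; [VP followed his hidden narrow comet above the familiar sentence] — that makes 3.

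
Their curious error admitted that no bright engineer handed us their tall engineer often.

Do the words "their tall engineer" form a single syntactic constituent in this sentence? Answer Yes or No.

Yes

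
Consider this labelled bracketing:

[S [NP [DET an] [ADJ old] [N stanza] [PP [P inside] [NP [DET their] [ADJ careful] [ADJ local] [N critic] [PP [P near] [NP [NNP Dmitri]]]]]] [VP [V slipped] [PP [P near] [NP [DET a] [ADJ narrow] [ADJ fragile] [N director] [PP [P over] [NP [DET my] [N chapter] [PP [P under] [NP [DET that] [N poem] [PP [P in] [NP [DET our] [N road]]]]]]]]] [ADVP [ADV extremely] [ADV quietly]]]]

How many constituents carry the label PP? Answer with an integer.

6

Scanning left to right, an opening `[PP` appears at word positions 4, 9, 12, 17, 20, 23 — 6 in total.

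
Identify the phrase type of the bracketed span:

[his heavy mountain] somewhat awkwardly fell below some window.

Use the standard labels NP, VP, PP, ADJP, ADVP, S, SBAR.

The span is built around the noun "mountain" — a noun phrase (NP).

NP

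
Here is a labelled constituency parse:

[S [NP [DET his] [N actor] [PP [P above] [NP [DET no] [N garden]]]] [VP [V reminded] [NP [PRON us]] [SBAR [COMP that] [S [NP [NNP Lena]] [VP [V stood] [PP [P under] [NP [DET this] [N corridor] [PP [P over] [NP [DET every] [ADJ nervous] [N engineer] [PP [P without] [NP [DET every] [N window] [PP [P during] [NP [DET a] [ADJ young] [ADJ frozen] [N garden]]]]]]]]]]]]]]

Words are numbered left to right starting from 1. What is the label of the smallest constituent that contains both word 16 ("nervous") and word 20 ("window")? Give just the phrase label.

NP

The smallest bracket enclosing both words is [NP every nervous engineer without every window during a young frozen garden], so the label is NP.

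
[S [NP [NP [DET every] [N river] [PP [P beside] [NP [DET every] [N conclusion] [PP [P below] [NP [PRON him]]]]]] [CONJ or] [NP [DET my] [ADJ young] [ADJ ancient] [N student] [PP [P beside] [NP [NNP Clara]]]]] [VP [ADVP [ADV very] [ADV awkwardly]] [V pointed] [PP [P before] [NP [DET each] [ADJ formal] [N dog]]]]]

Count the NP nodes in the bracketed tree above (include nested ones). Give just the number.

Listing each NP by its span: [NP every river beside every conclusion below him or my young ancient student beside Clara]; [NP every river beside every conclusion below him]; [NP every conclusion below him]; [NP him]; [NP my young ancient student beside Clara]; [NP Clara] … — that makes 7.

7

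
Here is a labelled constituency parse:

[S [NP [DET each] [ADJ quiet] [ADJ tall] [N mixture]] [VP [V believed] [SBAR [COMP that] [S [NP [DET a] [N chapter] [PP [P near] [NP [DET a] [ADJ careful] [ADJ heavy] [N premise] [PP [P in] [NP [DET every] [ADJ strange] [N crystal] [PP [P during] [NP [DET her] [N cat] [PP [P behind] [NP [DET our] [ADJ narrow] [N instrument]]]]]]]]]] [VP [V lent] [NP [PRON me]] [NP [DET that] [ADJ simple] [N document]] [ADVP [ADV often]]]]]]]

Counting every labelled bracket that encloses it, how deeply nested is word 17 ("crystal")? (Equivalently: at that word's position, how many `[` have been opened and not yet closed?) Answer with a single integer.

10

The word sits inside N, which is inside NP, inside PP, inside NP, inside PP, inside NP, inside S, inside SBAR, inside VP, inside S — 10 brackets in all.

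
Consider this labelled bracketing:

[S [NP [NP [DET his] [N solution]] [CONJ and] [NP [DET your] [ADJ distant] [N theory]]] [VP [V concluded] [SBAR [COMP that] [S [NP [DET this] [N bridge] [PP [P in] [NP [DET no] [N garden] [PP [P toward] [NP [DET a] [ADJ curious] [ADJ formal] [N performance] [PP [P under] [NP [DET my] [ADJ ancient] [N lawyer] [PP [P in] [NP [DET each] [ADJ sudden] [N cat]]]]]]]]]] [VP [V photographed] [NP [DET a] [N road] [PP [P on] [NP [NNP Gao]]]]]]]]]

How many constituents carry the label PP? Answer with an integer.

Scanning left to right, an opening `[PP` appears at word positions 11, 14, 19, 23, 30 — 5 in total.

5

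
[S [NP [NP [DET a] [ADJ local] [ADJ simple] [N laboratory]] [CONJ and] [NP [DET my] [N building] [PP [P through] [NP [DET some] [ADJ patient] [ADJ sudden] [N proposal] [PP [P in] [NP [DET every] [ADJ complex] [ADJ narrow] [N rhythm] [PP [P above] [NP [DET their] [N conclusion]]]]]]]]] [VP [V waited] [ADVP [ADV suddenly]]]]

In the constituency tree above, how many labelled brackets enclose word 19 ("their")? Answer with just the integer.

10

Path from the root down to the word: S → NP → NP → PP → NP → PP → NP → PP → NP → DET. That is 10 enclosing brackets.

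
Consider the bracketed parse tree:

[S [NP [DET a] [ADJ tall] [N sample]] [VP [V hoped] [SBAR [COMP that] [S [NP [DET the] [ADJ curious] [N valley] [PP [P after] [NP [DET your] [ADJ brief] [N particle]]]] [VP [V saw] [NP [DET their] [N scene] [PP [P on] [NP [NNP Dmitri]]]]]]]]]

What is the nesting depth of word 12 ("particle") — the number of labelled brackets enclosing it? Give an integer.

Path from the root down to the word: S → VP → SBAR → S → NP → PP → NP → N. That is 8 enclosing brackets.

8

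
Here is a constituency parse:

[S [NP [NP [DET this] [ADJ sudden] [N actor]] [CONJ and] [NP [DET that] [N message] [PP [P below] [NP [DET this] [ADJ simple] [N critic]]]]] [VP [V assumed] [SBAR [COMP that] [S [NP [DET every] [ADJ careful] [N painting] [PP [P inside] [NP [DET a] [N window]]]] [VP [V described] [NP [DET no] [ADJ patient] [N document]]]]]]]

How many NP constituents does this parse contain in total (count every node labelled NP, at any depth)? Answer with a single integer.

7

The NP constituents are: [NP this sudden actor and that message below this simple critic]; [NP this sudden actor]; [NP that message below this simple critic]; [NP this simple critic]; [NP every careful painting inside a window]; [NP a window] …. Total: 7.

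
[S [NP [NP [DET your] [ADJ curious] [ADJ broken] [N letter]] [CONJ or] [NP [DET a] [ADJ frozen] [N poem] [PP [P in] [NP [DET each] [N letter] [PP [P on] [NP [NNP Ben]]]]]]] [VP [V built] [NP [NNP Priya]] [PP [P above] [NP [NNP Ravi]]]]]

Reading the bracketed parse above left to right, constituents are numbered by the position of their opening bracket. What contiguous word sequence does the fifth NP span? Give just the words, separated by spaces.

Ben

Opening `[NP` markers occur at word positions 1, 1, 6, 10, 13, 15, 17; the fifth of these opens the constituent [NP Ben].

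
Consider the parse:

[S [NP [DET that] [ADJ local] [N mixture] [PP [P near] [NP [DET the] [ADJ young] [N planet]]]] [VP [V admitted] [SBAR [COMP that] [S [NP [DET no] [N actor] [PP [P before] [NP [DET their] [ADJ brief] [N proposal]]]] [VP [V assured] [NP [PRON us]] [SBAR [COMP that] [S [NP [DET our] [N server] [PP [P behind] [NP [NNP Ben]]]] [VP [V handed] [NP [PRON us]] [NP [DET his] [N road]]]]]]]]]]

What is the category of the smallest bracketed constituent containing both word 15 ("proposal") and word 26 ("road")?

S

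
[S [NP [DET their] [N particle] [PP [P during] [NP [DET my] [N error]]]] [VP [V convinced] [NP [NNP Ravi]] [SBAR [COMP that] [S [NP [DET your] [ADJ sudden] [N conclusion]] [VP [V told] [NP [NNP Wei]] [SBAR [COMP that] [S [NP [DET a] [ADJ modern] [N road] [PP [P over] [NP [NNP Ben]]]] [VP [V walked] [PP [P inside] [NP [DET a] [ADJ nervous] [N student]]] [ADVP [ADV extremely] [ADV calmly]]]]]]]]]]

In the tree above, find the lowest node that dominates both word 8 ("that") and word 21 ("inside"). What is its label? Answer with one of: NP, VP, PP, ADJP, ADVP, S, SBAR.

SBAR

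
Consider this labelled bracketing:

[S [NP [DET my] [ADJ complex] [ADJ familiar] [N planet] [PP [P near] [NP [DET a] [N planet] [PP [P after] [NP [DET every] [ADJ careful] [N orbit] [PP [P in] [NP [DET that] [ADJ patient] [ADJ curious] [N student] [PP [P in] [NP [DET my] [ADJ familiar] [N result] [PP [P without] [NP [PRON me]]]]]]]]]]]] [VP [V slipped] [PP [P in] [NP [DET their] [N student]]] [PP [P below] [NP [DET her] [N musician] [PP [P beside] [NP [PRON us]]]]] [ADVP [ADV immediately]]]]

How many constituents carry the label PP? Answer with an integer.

The PP constituents are: [PP near a planet after every careful orbit in that patient curious student in my familiar result without me]; [PP after every careful orbit in that patient curious student in my familiar result without me]; [PP in that patient curious student in my familiar result without me]; [PP in my familiar result without me]; [PP without me]; [PP in their student] …. Total: 8.

8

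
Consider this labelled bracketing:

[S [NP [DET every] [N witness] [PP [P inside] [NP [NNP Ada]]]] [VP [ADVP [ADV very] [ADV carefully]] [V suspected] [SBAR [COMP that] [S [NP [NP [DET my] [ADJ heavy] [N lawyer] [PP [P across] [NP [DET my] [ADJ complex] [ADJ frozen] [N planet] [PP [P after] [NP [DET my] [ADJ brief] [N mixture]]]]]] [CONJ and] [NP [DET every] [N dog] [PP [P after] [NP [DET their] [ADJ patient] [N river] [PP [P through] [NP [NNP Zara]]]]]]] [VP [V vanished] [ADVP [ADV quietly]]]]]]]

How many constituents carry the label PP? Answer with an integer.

5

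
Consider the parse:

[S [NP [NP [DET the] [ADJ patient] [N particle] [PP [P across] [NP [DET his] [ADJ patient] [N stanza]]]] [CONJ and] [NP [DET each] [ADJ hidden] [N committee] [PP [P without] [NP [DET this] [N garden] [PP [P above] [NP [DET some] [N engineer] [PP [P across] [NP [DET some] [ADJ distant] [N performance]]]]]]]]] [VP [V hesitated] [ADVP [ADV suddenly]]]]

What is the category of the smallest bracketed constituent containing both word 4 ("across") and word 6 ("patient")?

PP

Word 4 lies under S → NP → NP → PP → P; word 6 lies under S → NP → NP → PP → NP → ADJ. The lowest shared node is the PP.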